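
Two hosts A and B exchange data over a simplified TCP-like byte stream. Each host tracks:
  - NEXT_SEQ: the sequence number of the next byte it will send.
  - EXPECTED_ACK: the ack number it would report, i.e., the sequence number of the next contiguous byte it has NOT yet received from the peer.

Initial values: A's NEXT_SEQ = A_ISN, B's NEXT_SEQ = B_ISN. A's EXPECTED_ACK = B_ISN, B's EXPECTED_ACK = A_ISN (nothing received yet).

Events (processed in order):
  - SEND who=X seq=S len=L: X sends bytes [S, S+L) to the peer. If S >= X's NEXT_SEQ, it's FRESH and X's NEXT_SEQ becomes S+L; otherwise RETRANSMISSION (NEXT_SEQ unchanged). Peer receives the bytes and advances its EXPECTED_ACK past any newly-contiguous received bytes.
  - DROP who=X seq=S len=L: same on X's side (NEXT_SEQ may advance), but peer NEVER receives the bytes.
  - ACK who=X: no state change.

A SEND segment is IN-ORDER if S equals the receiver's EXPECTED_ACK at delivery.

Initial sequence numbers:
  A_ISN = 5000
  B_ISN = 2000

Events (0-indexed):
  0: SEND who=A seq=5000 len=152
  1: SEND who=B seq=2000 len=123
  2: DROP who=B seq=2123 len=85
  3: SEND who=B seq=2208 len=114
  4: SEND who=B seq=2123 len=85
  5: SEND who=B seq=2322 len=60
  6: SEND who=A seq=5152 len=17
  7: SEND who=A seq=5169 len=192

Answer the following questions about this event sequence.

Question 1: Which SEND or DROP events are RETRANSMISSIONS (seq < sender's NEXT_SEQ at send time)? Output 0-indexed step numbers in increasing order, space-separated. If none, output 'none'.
Step 0: SEND seq=5000 -> fresh
Step 1: SEND seq=2000 -> fresh
Step 2: DROP seq=2123 -> fresh
Step 3: SEND seq=2208 -> fresh
Step 4: SEND seq=2123 -> retransmit
Step 5: SEND seq=2322 -> fresh
Step 6: SEND seq=5152 -> fresh
Step 7: SEND seq=5169 -> fresh

Answer: 4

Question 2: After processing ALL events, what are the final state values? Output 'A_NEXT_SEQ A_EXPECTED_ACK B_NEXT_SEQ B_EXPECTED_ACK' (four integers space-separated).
Answer: 5361 2382 2382 5361

Derivation:
After event 0: A_seq=5152 A_ack=2000 B_seq=2000 B_ack=5152
After event 1: A_seq=5152 A_ack=2123 B_seq=2123 B_ack=5152
After event 2: A_seq=5152 A_ack=2123 B_seq=2208 B_ack=5152
After event 3: A_seq=5152 A_ack=2123 B_seq=2322 B_ack=5152
After event 4: A_seq=5152 A_ack=2322 B_seq=2322 B_ack=5152
After event 5: A_seq=5152 A_ack=2382 B_seq=2382 B_ack=5152
After event 6: A_seq=5169 A_ack=2382 B_seq=2382 B_ack=5169
After event 7: A_seq=5361 A_ack=2382 B_seq=2382 B_ack=5361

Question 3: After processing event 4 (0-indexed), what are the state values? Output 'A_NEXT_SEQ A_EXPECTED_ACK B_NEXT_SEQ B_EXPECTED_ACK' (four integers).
After event 0: A_seq=5152 A_ack=2000 B_seq=2000 B_ack=5152
After event 1: A_seq=5152 A_ack=2123 B_seq=2123 B_ack=5152
After event 2: A_seq=5152 A_ack=2123 B_seq=2208 B_ack=5152
After event 3: A_seq=5152 A_ack=2123 B_seq=2322 B_ack=5152
After event 4: A_seq=5152 A_ack=2322 B_seq=2322 B_ack=5152

5152 2322 2322 5152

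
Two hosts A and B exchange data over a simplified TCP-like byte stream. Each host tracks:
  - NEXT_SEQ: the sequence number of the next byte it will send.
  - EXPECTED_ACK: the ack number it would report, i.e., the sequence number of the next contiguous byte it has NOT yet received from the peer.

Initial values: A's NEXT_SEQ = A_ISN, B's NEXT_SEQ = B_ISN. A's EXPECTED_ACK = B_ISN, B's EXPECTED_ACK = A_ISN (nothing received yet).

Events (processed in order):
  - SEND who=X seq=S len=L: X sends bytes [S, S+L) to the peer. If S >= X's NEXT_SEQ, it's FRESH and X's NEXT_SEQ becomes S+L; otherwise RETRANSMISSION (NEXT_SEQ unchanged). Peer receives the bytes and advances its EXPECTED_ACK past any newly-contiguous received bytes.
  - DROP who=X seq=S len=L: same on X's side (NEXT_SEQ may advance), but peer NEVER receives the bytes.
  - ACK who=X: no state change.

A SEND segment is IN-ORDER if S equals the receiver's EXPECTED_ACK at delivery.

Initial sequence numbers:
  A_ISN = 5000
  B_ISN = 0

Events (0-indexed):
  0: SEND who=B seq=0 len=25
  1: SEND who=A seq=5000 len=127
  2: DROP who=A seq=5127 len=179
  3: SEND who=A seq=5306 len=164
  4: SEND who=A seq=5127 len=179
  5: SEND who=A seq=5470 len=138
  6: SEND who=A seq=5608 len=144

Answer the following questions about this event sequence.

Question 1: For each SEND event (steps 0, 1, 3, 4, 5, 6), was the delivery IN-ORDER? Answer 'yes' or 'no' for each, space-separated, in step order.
Answer: yes yes no yes yes yes

Derivation:
Step 0: SEND seq=0 -> in-order
Step 1: SEND seq=5000 -> in-order
Step 3: SEND seq=5306 -> out-of-order
Step 4: SEND seq=5127 -> in-order
Step 5: SEND seq=5470 -> in-order
Step 6: SEND seq=5608 -> in-order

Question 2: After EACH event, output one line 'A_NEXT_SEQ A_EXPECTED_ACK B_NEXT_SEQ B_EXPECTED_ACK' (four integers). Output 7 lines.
5000 25 25 5000
5127 25 25 5127
5306 25 25 5127
5470 25 25 5127
5470 25 25 5470
5608 25 25 5608
5752 25 25 5752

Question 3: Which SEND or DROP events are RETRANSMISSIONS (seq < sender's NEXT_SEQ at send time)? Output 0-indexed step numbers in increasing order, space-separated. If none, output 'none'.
Answer: 4

Derivation:
Step 0: SEND seq=0 -> fresh
Step 1: SEND seq=5000 -> fresh
Step 2: DROP seq=5127 -> fresh
Step 3: SEND seq=5306 -> fresh
Step 4: SEND seq=5127 -> retransmit
Step 5: SEND seq=5470 -> fresh
Step 6: SEND seq=5608 -> fresh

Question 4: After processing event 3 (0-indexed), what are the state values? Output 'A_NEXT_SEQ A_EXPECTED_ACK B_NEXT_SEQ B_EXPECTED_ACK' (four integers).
After event 0: A_seq=5000 A_ack=25 B_seq=25 B_ack=5000
After event 1: A_seq=5127 A_ack=25 B_seq=25 B_ack=5127
After event 2: A_seq=5306 A_ack=25 B_seq=25 B_ack=5127
After event 3: A_seq=5470 A_ack=25 B_seq=25 B_ack=5127

5470 25 25 5127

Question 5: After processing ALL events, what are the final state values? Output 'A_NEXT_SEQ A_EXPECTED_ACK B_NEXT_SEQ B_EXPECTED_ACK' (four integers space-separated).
After event 0: A_seq=5000 A_ack=25 B_seq=25 B_ack=5000
After event 1: A_seq=5127 A_ack=25 B_seq=25 B_ack=5127
After event 2: A_seq=5306 A_ack=25 B_seq=25 B_ack=5127
After event 3: A_seq=5470 A_ack=25 B_seq=25 B_ack=5127
After event 4: A_seq=5470 A_ack=25 B_seq=25 B_ack=5470
After event 5: A_seq=5608 A_ack=25 B_seq=25 B_ack=5608
After event 6: A_seq=5752 A_ack=25 B_seq=25 B_ack=5752

Answer: 5752 25 25 5752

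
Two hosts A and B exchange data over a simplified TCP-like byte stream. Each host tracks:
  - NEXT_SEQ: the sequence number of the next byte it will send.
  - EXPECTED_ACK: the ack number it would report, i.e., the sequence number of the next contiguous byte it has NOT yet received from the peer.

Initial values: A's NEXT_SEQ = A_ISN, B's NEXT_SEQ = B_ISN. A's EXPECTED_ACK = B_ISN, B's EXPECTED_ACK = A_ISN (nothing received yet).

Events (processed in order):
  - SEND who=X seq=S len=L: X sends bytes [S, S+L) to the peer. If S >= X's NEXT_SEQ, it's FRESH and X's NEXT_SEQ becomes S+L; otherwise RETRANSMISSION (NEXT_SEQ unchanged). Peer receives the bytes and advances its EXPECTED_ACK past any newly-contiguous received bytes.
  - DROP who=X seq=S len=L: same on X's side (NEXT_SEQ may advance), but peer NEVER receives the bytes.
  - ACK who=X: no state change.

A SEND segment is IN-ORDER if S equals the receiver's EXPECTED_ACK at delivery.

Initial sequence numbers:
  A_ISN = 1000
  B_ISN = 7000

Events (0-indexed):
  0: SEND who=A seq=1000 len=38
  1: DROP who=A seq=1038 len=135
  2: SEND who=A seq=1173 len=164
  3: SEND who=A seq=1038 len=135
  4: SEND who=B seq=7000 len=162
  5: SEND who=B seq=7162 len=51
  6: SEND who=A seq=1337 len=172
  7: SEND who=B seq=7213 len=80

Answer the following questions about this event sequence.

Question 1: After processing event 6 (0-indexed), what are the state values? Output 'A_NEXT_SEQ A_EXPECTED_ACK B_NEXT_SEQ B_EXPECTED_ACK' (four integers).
After event 0: A_seq=1038 A_ack=7000 B_seq=7000 B_ack=1038
After event 1: A_seq=1173 A_ack=7000 B_seq=7000 B_ack=1038
After event 2: A_seq=1337 A_ack=7000 B_seq=7000 B_ack=1038
After event 3: A_seq=1337 A_ack=7000 B_seq=7000 B_ack=1337
After event 4: A_seq=1337 A_ack=7162 B_seq=7162 B_ack=1337
After event 5: A_seq=1337 A_ack=7213 B_seq=7213 B_ack=1337
After event 6: A_seq=1509 A_ack=7213 B_seq=7213 B_ack=1509

1509 7213 7213 1509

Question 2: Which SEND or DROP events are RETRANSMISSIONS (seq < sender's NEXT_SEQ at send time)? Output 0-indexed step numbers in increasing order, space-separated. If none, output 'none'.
Step 0: SEND seq=1000 -> fresh
Step 1: DROP seq=1038 -> fresh
Step 2: SEND seq=1173 -> fresh
Step 3: SEND seq=1038 -> retransmit
Step 4: SEND seq=7000 -> fresh
Step 5: SEND seq=7162 -> fresh
Step 6: SEND seq=1337 -> fresh
Step 7: SEND seq=7213 -> fresh

Answer: 3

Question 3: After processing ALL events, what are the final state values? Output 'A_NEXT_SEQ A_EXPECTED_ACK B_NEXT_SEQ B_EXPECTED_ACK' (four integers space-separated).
Answer: 1509 7293 7293 1509

Derivation:
After event 0: A_seq=1038 A_ack=7000 B_seq=7000 B_ack=1038
After event 1: A_seq=1173 A_ack=7000 B_seq=7000 B_ack=1038
After event 2: A_seq=1337 A_ack=7000 B_seq=7000 B_ack=1038
After event 3: A_seq=1337 A_ack=7000 B_seq=7000 B_ack=1337
After event 4: A_seq=1337 A_ack=7162 B_seq=7162 B_ack=1337
After event 5: A_seq=1337 A_ack=7213 B_seq=7213 B_ack=1337
After event 6: A_seq=1509 A_ack=7213 B_seq=7213 B_ack=1509
After event 7: A_seq=1509 A_ack=7293 B_seq=7293 B_ack=1509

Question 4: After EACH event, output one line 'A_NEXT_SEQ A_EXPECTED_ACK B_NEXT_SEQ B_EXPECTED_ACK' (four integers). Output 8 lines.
1038 7000 7000 1038
1173 7000 7000 1038
1337 7000 7000 1038
1337 7000 7000 1337
1337 7162 7162 1337
1337 7213 7213 1337
1509 7213 7213 1509
1509 7293 7293 1509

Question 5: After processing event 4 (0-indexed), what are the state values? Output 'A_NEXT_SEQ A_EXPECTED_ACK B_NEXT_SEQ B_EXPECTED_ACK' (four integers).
After event 0: A_seq=1038 A_ack=7000 B_seq=7000 B_ack=1038
After event 1: A_seq=1173 A_ack=7000 B_seq=7000 B_ack=1038
After event 2: A_seq=1337 A_ack=7000 B_seq=7000 B_ack=1038
After event 3: A_seq=1337 A_ack=7000 B_seq=7000 B_ack=1337
After event 4: A_seq=1337 A_ack=7162 B_seq=7162 B_ack=1337

1337 7162 7162 1337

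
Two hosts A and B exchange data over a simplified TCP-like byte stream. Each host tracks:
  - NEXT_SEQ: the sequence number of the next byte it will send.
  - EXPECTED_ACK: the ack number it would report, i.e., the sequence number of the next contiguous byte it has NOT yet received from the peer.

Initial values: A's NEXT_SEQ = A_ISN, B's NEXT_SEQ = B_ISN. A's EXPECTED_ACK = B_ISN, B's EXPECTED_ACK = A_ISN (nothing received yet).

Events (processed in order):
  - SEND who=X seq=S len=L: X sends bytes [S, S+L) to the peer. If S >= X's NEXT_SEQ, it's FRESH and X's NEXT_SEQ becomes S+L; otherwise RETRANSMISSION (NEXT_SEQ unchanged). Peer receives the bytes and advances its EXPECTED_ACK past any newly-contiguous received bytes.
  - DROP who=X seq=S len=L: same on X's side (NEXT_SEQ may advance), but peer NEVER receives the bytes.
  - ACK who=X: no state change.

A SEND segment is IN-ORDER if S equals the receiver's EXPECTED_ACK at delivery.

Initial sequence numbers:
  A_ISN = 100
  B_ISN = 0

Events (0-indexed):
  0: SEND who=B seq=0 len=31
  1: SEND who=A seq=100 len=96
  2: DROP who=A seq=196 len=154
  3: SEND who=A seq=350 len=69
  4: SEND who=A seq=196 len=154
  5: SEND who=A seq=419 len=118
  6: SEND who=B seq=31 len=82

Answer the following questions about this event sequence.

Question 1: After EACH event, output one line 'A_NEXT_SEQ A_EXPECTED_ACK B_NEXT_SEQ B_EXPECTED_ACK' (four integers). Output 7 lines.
100 31 31 100
196 31 31 196
350 31 31 196
419 31 31 196
419 31 31 419
537 31 31 537
537 113 113 537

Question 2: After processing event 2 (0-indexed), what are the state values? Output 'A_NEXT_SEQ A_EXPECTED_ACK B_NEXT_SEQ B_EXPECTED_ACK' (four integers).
After event 0: A_seq=100 A_ack=31 B_seq=31 B_ack=100
After event 1: A_seq=196 A_ack=31 B_seq=31 B_ack=196
After event 2: A_seq=350 A_ack=31 B_seq=31 B_ack=196

350 31 31 196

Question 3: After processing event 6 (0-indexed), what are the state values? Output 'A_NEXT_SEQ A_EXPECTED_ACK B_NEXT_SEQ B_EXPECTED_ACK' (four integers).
After event 0: A_seq=100 A_ack=31 B_seq=31 B_ack=100
After event 1: A_seq=196 A_ack=31 B_seq=31 B_ack=196
After event 2: A_seq=350 A_ack=31 B_seq=31 B_ack=196
After event 3: A_seq=419 A_ack=31 B_seq=31 B_ack=196
After event 4: A_seq=419 A_ack=31 B_seq=31 B_ack=419
After event 5: A_seq=537 A_ack=31 B_seq=31 B_ack=537
After event 6: A_seq=537 A_ack=113 B_seq=113 B_ack=537

537 113 113 537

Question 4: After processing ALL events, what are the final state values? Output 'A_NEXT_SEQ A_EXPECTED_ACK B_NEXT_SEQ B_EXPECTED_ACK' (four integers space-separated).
After event 0: A_seq=100 A_ack=31 B_seq=31 B_ack=100
After event 1: A_seq=196 A_ack=31 B_seq=31 B_ack=196
After event 2: A_seq=350 A_ack=31 B_seq=31 B_ack=196
After event 3: A_seq=419 A_ack=31 B_seq=31 B_ack=196
After event 4: A_seq=419 A_ack=31 B_seq=31 B_ack=419
After event 5: A_seq=537 A_ack=31 B_seq=31 B_ack=537
After event 6: A_seq=537 A_ack=113 B_seq=113 B_ack=537

Answer: 537 113 113 537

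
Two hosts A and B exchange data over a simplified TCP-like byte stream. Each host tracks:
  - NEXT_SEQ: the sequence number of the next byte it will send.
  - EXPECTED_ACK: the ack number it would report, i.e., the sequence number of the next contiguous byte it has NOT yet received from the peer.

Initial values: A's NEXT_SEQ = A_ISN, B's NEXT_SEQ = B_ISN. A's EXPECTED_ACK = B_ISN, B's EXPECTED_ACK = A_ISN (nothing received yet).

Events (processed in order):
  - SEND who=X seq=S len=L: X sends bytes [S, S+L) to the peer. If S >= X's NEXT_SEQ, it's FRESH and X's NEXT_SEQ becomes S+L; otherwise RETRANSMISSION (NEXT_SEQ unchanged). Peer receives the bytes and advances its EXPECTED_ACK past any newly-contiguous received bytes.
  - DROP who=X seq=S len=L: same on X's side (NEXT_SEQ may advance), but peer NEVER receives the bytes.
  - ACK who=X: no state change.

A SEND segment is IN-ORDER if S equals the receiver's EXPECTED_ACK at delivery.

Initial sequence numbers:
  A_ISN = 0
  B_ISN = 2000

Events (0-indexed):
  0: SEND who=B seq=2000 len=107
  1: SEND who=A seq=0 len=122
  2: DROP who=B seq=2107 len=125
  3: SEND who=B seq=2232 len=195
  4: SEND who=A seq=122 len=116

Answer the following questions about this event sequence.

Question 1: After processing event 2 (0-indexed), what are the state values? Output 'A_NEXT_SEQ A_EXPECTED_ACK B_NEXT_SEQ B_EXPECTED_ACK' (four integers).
After event 0: A_seq=0 A_ack=2107 B_seq=2107 B_ack=0
After event 1: A_seq=122 A_ack=2107 B_seq=2107 B_ack=122
After event 2: A_seq=122 A_ack=2107 B_seq=2232 B_ack=122

122 2107 2232 122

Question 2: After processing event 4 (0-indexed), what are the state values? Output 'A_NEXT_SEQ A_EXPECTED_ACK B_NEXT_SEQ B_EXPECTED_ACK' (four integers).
After event 0: A_seq=0 A_ack=2107 B_seq=2107 B_ack=0
After event 1: A_seq=122 A_ack=2107 B_seq=2107 B_ack=122
After event 2: A_seq=122 A_ack=2107 B_seq=2232 B_ack=122
After event 3: A_seq=122 A_ack=2107 B_seq=2427 B_ack=122
After event 4: A_seq=238 A_ack=2107 B_seq=2427 B_ack=238

238 2107 2427 238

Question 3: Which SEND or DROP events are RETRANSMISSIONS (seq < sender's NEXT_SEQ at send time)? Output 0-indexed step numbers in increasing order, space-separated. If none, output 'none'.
Step 0: SEND seq=2000 -> fresh
Step 1: SEND seq=0 -> fresh
Step 2: DROP seq=2107 -> fresh
Step 3: SEND seq=2232 -> fresh
Step 4: SEND seq=122 -> fresh

Answer: none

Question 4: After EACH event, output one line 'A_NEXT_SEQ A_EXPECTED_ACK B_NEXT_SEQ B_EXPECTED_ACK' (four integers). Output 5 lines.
0 2107 2107 0
122 2107 2107 122
122 2107 2232 122
122 2107 2427 122
238 2107 2427 238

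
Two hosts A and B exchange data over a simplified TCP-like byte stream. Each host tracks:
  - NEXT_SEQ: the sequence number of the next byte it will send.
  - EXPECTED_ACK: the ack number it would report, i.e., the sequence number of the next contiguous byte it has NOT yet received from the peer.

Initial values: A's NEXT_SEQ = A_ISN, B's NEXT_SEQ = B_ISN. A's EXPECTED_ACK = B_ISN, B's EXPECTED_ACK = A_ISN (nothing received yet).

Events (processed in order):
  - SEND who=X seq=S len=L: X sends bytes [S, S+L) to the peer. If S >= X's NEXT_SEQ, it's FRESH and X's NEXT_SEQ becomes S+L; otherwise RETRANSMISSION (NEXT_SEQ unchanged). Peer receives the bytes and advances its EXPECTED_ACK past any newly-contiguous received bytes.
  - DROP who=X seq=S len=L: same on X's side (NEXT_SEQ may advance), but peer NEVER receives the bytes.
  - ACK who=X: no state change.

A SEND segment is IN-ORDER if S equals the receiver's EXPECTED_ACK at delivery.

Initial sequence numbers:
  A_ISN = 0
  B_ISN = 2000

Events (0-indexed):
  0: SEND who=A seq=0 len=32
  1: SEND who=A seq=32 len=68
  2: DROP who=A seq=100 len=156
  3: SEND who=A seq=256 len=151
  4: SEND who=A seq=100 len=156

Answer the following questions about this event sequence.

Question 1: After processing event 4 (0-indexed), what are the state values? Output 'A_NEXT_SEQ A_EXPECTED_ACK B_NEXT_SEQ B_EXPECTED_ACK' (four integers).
After event 0: A_seq=32 A_ack=2000 B_seq=2000 B_ack=32
After event 1: A_seq=100 A_ack=2000 B_seq=2000 B_ack=100
After event 2: A_seq=256 A_ack=2000 B_seq=2000 B_ack=100
After event 3: A_seq=407 A_ack=2000 B_seq=2000 B_ack=100
After event 4: A_seq=407 A_ack=2000 B_seq=2000 B_ack=407

407 2000 2000 407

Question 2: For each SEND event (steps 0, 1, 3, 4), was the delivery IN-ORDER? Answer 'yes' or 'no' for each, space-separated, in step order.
Step 0: SEND seq=0 -> in-order
Step 1: SEND seq=32 -> in-order
Step 3: SEND seq=256 -> out-of-order
Step 4: SEND seq=100 -> in-order

Answer: yes yes no yes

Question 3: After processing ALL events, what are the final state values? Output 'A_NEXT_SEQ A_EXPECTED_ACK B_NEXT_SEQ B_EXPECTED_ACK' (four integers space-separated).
After event 0: A_seq=32 A_ack=2000 B_seq=2000 B_ack=32
After event 1: A_seq=100 A_ack=2000 B_seq=2000 B_ack=100
After event 2: A_seq=256 A_ack=2000 B_seq=2000 B_ack=100
After event 3: A_seq=407 A_ack=2000 B_seq=2000 B_ack=100
After event 4: A_seq=407 A_ack=2000 B_seq=2000 B_ack=407

Answer: 407 2000 2000 407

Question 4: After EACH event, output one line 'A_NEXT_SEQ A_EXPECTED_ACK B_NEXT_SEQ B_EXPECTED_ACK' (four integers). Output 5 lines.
32 2000 2000 32
100 2000 2000 100
256 2000 2000 100
407 2000 2000 100
407 2000 2000 407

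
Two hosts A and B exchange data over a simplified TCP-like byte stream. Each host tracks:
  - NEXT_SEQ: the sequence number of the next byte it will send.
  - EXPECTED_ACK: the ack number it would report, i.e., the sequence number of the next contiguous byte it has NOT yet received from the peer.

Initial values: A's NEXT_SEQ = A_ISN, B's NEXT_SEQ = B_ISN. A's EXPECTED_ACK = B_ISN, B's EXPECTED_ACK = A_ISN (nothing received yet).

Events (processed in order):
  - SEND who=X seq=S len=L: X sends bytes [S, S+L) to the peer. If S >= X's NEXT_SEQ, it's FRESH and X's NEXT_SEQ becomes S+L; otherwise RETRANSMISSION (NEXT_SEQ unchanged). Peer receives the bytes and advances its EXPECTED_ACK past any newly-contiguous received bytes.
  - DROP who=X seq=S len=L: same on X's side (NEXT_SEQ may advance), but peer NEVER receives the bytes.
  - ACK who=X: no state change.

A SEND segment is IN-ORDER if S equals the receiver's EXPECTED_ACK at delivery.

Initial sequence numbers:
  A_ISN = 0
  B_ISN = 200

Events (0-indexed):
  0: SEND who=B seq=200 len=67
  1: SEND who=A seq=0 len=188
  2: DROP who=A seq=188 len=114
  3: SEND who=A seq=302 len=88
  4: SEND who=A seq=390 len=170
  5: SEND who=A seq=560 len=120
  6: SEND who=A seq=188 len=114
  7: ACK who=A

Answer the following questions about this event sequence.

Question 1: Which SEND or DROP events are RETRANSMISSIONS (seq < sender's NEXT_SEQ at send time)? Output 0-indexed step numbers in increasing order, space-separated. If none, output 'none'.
Answer: 6

Derivation:
Step 0: SEND seq=200 -> fresh
Step 1: SEND seq=0 -> fresh
Step 2: DROP seq=188 -> fresh
Step 3: SEND seq=302 -> fresh
Step 4: SEND seq=390 -> fresh
Step 5: SEND seq=560 -> fresh
Step 6: SEND seq=188 -> retransmit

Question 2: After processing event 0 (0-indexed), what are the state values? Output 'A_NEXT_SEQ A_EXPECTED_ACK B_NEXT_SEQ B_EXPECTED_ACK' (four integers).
After event 0: A_seq=0 A_ack=267 B_seq=267 B_ack=0

0 267 267 0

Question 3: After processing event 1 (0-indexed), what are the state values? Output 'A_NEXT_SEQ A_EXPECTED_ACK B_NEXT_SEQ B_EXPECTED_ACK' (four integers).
After event 0: A_seq=0 A_ack=267 B_seq=267 B_ack=0
After event 1: A_seq=188 A_ack=267 B_seq=267 B_ack=188

188 267 267 188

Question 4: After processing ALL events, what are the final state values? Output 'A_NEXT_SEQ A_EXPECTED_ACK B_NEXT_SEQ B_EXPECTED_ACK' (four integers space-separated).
Answer: 680 267 267 680

Derivation:
After event 0: A_seq=0 A_ack=267 B_seq=267 B_ack=0
After event 1: A_seq=188 A_ack=267 B_seq=267 B_ack=188
After event 2: A_seq=302 A_ack=267 B_seq=267 B_ack=188
After event 3: A_seq=390 A_ack=267 B_seq=267 B_ack=188
After event 4: A_seq=560 A_ack=267 B_seq=267 B_ack=188
After event 5: A_seq=680 A_ack=267 B_seq=267 B_ack=188
After event 6: A_seq=680 A_ack=267 B_seq=267 B_ack=680
After event 7: A_seq=680 A_ack=267 B_seq=267 B_ack=680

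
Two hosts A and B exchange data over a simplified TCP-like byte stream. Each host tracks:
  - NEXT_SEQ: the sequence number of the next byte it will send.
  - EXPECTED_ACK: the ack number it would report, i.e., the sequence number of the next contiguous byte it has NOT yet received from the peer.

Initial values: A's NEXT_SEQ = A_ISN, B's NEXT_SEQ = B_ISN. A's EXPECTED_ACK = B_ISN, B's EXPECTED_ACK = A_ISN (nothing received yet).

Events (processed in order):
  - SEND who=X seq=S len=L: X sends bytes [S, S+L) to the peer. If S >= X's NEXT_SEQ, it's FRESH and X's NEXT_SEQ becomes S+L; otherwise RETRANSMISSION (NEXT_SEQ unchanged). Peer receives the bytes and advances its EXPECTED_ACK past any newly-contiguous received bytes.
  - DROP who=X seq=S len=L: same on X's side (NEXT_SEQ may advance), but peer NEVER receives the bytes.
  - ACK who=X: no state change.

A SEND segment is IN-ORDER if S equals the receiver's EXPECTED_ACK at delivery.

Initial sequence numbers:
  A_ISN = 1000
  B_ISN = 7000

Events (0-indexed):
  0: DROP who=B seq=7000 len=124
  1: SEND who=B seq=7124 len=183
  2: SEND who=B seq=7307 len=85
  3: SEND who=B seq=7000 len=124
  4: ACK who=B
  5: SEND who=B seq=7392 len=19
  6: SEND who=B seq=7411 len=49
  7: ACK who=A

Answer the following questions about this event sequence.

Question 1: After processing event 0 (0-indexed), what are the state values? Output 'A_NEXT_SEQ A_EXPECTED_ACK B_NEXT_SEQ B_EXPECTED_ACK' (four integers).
After event 0: A_seq=1000 A_ack=7000 B_seq=7124 B_ack=1000

1000 7000 7124 1000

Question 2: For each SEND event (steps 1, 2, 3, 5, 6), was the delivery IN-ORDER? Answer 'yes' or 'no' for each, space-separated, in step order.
Answer: no no yes yes yes

Derivation:
Step 1: SEND seq=7124 -> out-of-order
Step 2: SEND seq=7307 -> out-of-order
Step 3: SEND seq=7000 -> in-order
Step 5: SEND seq=7392 -> in-order
Step 6: SEND seq=7411 -> in-order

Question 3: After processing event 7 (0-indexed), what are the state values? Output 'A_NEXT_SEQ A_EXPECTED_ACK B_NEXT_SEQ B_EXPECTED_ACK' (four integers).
After event 0: A_seq=1000 A_ack=7000 B_seq=7124 B_ack=1000
After event 1: A_seq=1000 A_ack=7000 B_seq=7307 B_ack=1000
After event 2: A_seq=1000 A_ack=7000 B_seq=7392 B_ack=1000
After event 3: A_seq=1000 A_ack=7392 B_seq=7392 B_ack=1000
After event 4: A_seq=1000 A_ack=7392 B_seq=7392 B_ack=1000
After event 5: A_seq=1000 A_ack=7411 B_seq=7411 B_ack=1000
After event 6: A_seq=1000 A_ack=7460 B_seq=7460 B_ack=1000
After event 7: A_seq=1000 A_ack=7460 B_seq=7460 B_ack=1000

1000 7460 7460 1000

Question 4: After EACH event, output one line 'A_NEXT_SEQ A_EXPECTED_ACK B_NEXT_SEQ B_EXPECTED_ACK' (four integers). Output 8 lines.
1000 7000 7124 1000
1000 7000 7307 1000
1000 7000 7392 1000
1000 7392 7392 1000
1000 7392 7392 1000
1000 7411 7411 1000
1000 7460 7460 1000
1000 7460 7460 1000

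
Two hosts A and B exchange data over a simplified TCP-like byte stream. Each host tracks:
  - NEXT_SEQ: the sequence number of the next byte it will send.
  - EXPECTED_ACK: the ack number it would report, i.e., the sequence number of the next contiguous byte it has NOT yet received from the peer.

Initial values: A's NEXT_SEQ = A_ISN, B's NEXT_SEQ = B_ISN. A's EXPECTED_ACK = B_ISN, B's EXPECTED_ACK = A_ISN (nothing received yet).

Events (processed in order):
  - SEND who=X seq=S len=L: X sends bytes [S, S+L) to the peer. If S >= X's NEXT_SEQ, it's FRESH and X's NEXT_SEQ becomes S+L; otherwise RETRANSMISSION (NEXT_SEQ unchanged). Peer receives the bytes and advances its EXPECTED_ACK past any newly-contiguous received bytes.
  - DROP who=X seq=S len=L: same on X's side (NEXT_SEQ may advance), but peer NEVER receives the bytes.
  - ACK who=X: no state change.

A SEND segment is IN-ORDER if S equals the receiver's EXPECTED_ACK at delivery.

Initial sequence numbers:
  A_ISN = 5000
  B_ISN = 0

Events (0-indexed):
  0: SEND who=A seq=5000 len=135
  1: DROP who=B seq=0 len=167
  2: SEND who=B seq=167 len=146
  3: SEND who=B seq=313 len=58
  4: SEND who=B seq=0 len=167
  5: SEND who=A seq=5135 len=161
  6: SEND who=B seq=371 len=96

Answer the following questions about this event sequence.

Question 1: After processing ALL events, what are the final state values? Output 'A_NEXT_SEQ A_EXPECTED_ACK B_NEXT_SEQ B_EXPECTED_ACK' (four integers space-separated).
After event 0: A_seq=5135 A_ack=0 B_seq=0 B_ack=5135
After event 1: A_seq=5135 A_ack=0 B_seq=167 B_ack=5135
After event 2: A_seq=5135 A_ack=0 B_seq=313 B_ack=5135
After event 3: A_seq=5135 A_ack=0 B_seq=371 B_ack=5135
After event 4: A_seq=5135 A_ack=371 B_seq=371 B_ack=5135
After event 5: A_seq=5296 A_ack=371 B_seq=371 B_ack=5296
After event 6: A_seq=5296 A_ack=467 B_seq=467 B_ack=5296

Answer: 5296 467 467 5296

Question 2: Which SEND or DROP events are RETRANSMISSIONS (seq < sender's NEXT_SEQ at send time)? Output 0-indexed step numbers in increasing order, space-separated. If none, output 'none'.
Answer: 4

Derivation:
Step 0: SEND seq=5000 -> fresh
Step 1: DROP seq=0 -> fresh
Step 2: SEND seq=167 -> fresh
Step 3: SEND seq=313 -> fresh
Step 4: SEND seq=0 -> retransmit
Step 5: SEND seq=5135 -> fresh
Step 6: SEND seq=371 -> fresh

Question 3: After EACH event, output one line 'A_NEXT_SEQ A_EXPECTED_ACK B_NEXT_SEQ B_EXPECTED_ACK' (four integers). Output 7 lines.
5135 0 0 5135
5135 0 167 5135
5135 0 313 5135
5135 0 371 5135
5135 371 371 5135
5296 371 371 5296
5296 467 467 5296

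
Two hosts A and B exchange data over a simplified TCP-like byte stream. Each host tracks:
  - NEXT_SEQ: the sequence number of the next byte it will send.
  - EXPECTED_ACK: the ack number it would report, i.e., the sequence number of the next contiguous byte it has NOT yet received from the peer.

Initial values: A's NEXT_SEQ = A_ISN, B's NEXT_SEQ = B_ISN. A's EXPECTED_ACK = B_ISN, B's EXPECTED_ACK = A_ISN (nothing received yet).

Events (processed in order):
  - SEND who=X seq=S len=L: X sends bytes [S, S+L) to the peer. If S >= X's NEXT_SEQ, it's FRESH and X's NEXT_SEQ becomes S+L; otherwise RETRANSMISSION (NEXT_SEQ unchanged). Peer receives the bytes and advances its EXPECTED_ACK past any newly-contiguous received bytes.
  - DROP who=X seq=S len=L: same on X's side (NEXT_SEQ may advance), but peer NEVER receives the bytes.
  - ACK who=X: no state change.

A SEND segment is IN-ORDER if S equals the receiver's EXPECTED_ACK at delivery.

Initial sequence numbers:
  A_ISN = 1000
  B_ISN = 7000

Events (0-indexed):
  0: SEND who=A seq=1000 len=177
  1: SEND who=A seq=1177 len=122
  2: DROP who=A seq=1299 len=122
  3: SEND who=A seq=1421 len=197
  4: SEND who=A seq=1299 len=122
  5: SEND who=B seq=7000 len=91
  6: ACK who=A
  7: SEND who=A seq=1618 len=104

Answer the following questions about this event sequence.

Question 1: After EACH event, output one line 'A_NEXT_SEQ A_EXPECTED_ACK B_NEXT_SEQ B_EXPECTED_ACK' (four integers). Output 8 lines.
1177 7000 7000 1177
1299 7000 7000 1299
1421 7000 7000 1299
1618 7000 7000 1299
1618 7000 7000 1618
1618 7091 7091 1618
1618 7091 7091 1618
1722 7091 7091 1722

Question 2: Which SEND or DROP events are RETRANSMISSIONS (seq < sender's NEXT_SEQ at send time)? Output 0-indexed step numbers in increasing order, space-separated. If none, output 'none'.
Answer: 4

Derivation:
Step 0: SEND seq=1000 -> fresh
Step 1: SEND seq=1177 -> fresh
Step 2: DROP seq=1299 -> fresh
Step 3: SEND seq=1421 -> fresh
Step 4: SEND seq=1299 -> retransmit
Step 5: SEND seq=7000 -> fresh
Step 7: SEND seq=1618 -> fresh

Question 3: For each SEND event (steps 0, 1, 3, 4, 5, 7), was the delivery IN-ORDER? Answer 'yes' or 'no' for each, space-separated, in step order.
Step 0: SEND seq=1000 -> in-order
Step 1: SEND seq=1177 -> in-order
Step 3: SEND seq=1421 -> out-of-order
Step 4: SEND seq=1299 -> in-order
Step 5: SEND seq=7000 -> in-order
Step 7: SEND seq=1618 -> in-order

Answer: yes yes no yes yes yes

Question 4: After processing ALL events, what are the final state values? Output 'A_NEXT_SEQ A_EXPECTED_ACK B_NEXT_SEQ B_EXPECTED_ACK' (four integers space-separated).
After event 0: A_seq=1177 A_ack=7000 B_seq=7000 B_ack=1177
After event 1: A_seq=1299 A_ack=7000 B_seq=7000 B_ack=1299
After event 2: A_seq=1421 A_ack=7000 B_seq=7000 B_ack=1299
After event 3: A_seq=1618 A_ack=7000 B_seq=7000 B_ack=1299
After event 4: A_seq=1618 A_ack=7000 B_seq=7000 B_ack=1618
After event 5: A_seq=1618 A_ack=7091 B_seq=7091 B_ack=1618
After event 6: A_seq=1618 A_ack=7091 B_seq=7091 B_ack=1618
After event 7: A_seq=1722 A_ack=7091 B_seq=7091 B_ack=1722

Answer: 1722 7091 7091 1722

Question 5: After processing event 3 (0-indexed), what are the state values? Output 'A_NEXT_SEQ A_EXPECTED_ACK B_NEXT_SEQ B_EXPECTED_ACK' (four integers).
After event 0: A_seq=1177 A_ack=7000 B_seq=7000 B_ack=1177
After event 1: A_seq=1299 A_ack=7000 B_seq=7000 B_ack=1299
After event 2: A_seq=1421 A_ack=7000 B_seq=7000 B_ack=1299
After event 3: A_seq=1618 A_ack=7000 B_seq=7000 B_ack=1299

1618 7000 7000 1299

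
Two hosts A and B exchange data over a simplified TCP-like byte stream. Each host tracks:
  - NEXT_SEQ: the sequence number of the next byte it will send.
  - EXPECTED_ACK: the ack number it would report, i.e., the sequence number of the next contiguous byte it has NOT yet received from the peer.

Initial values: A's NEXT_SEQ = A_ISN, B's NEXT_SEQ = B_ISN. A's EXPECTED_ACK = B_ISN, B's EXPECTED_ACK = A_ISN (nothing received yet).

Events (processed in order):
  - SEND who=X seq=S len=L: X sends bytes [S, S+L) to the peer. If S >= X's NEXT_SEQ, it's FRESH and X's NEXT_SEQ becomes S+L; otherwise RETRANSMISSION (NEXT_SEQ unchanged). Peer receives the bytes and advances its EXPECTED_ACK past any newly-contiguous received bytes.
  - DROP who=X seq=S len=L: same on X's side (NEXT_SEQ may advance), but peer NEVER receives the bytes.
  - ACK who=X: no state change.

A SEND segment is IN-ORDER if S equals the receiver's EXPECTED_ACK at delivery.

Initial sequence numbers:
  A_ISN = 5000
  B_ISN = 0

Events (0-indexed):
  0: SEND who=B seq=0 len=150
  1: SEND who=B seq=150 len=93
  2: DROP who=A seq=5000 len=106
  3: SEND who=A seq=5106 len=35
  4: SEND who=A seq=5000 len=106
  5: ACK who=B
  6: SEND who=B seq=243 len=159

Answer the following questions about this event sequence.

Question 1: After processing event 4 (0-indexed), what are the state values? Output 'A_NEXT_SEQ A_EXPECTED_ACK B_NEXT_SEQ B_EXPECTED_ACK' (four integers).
After event 0: A_seq=5000 A_ack=150 B_seq=150 B_ack=5000
After event 1: A_seq=5000 A_ack=243 B_seq=243 B_ack=5000
After event 2: A_seq=5106 A_ack=243 B_seq=243 B_ack=5000
After event 3: A_seq=5141 A_ack=243 B_seq=243 B_ack=5000
After event 4: A_seq=5141 A_ack=243 B_seq=243 B_ack=5141

5141 243 243 5141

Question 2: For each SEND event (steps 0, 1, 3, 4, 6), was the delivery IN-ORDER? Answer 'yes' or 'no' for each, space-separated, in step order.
Step 0: SEND seq=0 -> in-order
Step 1: SEND seq=150 -> in-order
Step 3: SEND seq=5106 -> out-of-order
Step 4: SEND seq=5000 -> in-order
Step 6: SEND seq=243 -> in-order

Answer: yes yes no yes yes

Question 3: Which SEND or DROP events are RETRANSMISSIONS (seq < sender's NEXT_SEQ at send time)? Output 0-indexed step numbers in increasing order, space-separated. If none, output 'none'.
Answer: 4

Derivation:
Step 0: SEND seq=0 -> fresh
Step 1: SEND seq=150 -> fresh
Step 2: DROP seq=5000 -> fresh
Step 3: SEND seq=5106 -> fresh
Step 4: SEND seq=5000 -> retransmit
Step 6: SEND seq=243 -> fresh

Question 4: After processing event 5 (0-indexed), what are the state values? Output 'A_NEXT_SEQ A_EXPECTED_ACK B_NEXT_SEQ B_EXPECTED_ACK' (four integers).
After event 0: A_seq=5000 A_ack=150 B_seq=150 B_ack=5000
After event 1: A_seq=5000 A_ack=243 B_seq=243 B_ack=5000
After event 2: A_seq=5106 A_ack=243 B_seq=243 B_ack=5000
After event 3: A_seq=5141 A_ack=243 B_seq=243 B_ack=5000
After event 4: A_seq=5141 A_ack=243 B_seq=243 B_ack=5141
After event 5: A_seq=5141 A_ack=243 B_seq=243 B_ack=5141

5141 243 243 5141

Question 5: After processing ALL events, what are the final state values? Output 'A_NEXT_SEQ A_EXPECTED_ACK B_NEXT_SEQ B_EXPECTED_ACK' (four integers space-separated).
Answer: 5141 402 402 5141

Derivation:
After event 0: A_seq=5000 A_ack=150 B_seq=150 B_ack=5000
After event 1: A_seq=5000 A_ack=243 B_seq=243 B_ack=5000
After event 2: A_seq=5106 A_ack=243 B_seq=243 B_ack=5000
After event 3: A_seq=5141 A_ack=243 B_seq=243 B_ack=5000
After event 4: A_seq=5141 A_ack=243 B_seq=243 B_ack=5141
After event 5: A_seq=5141 A_ack=243 B_seq=243 B_ack=5141
After event 6: A_seq=5141 A_ack=402 B_seq=402 B_ack=5141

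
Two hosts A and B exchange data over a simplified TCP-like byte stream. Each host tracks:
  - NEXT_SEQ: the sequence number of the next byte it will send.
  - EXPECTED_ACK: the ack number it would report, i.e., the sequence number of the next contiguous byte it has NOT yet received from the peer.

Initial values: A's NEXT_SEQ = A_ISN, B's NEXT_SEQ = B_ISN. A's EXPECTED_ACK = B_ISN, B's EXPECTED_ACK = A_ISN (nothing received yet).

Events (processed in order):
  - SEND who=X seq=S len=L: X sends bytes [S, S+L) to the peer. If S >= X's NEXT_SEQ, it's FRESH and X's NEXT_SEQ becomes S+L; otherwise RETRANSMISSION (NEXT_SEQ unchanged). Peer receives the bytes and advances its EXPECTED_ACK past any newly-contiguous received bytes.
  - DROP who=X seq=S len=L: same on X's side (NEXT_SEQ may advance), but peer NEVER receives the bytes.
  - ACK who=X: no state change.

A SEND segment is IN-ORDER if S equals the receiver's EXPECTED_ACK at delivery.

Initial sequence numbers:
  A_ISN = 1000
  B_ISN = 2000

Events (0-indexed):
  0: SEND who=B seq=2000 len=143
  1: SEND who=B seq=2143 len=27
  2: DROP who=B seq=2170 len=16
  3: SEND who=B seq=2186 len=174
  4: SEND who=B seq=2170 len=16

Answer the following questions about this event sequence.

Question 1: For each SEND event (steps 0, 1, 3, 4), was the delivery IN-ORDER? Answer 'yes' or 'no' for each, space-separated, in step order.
Answer: yes yes no yes

Derivation:
Step 0: SEND seq=2000 -> in-order
Step 1: SEND seq=2143 -> in-order
Step 3: SEND seq=2186 -> out-of-order
Step 4: SEND seq=2170 -> in-order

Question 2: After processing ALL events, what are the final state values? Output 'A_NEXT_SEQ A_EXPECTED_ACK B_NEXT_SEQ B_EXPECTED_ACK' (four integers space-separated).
After event 0: A_seq=1000 A_ack=2143 B_seq=2143 B_ack=1000
After event 1: A_seq=1000 A_ack=2170 B_seq=2170 B_ack=1000
After event 2: A_seq=1000 A_ack=2170 B_seq=2186 B_ack=1000
After event 3: A_seq=1000 A_ack=2170 B_seq=2360 B_ack=1000
After event 4: A_seq=1000 A_ack=2360 B_seq=2360 B_ack=1000

Answer: 1000 2360 2360 1000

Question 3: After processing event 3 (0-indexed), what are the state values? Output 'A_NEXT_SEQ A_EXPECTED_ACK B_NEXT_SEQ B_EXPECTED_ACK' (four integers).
After event 0: A_seq=1000 A_ack=2143 B_seq=2143 B_ack=1000
After event 1: A_seq=1000 A_ack=2170 B_seq=2170 B_ack=1000
After event 2: A_seq=1000 A_ack=2170 B_seq=2186 B_ack=1000
After event 3: A_seq=1000 A_ack=2170 B_seq=2360 B_ack=1000

1000 2170 2360 1000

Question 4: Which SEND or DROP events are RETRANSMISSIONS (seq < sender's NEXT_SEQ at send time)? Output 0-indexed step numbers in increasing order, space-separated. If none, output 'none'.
Step 0: SEND seq=2000 -> fresh
Step 1: SEND seq=2143 -> fresh
Step 2: DROP seq=2170 -> fresh
Step 3: SEND seq=2186 -> fresh
Step 4: SEND seq=2170 -> retransmit

Answer: 4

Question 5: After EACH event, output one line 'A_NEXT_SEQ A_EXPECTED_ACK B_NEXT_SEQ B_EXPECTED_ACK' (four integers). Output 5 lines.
1000 2143 2143 1000
1000 2170 2170 1000
1000 2170 2186 1000
1000 2170 2360 1000
1000 2360 2360 1000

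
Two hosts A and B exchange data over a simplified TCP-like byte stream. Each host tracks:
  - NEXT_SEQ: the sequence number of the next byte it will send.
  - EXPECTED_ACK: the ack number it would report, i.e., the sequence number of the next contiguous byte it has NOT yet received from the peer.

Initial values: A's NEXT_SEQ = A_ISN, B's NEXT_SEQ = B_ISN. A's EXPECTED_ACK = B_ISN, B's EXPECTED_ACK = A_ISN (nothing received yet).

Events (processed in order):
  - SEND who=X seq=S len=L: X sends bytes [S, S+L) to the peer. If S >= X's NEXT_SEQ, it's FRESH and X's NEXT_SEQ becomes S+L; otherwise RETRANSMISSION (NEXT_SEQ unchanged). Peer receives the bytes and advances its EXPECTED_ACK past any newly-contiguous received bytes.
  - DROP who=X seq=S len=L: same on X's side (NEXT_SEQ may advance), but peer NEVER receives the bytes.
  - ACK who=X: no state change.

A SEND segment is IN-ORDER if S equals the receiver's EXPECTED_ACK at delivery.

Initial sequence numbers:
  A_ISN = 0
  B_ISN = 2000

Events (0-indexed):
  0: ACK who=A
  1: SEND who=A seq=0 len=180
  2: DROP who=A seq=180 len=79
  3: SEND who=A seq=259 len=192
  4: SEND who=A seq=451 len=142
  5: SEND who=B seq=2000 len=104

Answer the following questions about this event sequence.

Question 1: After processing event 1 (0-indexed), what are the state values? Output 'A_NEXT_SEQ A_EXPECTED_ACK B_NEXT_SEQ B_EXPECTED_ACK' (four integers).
After event 0: A_seq=0 A_ack=2000 B_seq=2000 B_ack=0
After event 1: A_seq=180 A_ack=2000 B_seq=2000 B_ack=180

180 2000 2000 180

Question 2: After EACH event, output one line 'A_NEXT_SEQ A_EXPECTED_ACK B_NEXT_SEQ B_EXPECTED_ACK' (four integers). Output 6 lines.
0 2000 2000 0
180 2000 2000 180
259 2000 2000 180
451 2000 2000 180
593 2000 2000 180
593 2104 2104 180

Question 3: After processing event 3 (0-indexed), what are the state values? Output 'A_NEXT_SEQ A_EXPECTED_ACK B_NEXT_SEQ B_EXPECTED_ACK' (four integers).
After event 0: A_seq=0 A_ack=2000 B_seq=2000 B_ack=0
After event 1: A_seq=180 A_ack=2000 B_seq=2000 B_ack=180
After event 2: A_seq=259 A_ack=2000 B_seq=2000 B_ack=180
After event 3: A_seq=451 A_ack=2000 B_seq=2000 B_ack=180

451 2000 2000 180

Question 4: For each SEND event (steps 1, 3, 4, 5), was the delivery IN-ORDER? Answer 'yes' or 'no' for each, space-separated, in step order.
Answer: yes no no yes

Derivation:
Step 1: SEND seq=0 -> in-order
Step 3: SEND seq=259 -> out-of-order
Step 4: SEND seq=451 -> out-of-order
Step 5: SEND seq=2000 -> in-order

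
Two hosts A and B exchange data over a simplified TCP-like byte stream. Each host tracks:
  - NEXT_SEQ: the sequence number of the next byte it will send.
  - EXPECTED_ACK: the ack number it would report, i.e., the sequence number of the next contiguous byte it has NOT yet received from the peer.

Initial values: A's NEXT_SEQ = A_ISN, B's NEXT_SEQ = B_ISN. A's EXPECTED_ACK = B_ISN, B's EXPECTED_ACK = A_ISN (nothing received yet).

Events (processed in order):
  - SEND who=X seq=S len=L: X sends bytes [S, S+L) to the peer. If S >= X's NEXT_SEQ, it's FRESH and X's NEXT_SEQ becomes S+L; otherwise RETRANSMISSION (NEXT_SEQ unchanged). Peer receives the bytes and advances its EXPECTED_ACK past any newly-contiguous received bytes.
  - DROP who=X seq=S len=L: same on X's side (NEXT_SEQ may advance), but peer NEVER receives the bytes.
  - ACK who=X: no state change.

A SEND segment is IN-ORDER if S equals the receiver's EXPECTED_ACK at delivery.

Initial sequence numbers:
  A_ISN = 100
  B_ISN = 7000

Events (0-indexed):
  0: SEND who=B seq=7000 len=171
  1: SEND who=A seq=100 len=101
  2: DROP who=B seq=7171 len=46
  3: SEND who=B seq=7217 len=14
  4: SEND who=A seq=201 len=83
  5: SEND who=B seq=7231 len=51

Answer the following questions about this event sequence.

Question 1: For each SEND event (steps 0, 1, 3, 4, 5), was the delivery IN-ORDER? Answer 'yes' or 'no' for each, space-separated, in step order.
Step 0: SEND seq=7000 -> in-order
Step 1: SEND seq=100 -> in-order
Step 3: SEND seq=7217 -> out-of-order
Step 4: SEND seq=201 -> in-order
Step 5: SEND seq=7231 -> out-of-order

Answer: yes yes no yes no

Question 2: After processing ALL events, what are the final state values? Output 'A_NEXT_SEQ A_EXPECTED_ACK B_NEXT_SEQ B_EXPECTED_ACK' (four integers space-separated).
After event 0: A_seq=100 A_ack=7171 B_seq=7171 B_ack=100
After event 1: A_seq=201 A_ack=7171 B_seq=7171 B_ack=201
After event 2: A_seq=201 A_ack=7171 B_seq=7217 B_ack=201
After event 3: A_seq=201 A_ack=7171 B_seq=7231 B_ack=201
After event 4: A_seq=284 A_ack=7171 B_seq=7231 B_ack=284
After event 5: A_seq=284 A_ack=7171 B_seq=7282 B_ack=284

Answer: 284 7171 7282 284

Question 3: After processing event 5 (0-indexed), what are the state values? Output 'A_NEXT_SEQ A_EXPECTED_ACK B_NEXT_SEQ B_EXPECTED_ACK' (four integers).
After event 0: A_seq=100 A_ack=7171 B_seq=7171 B_ack=100
After event 1: A_seq=201 A_ack=7171 B_seq=7171 B_ack=201
After event 2: A_seq=201 A_ack=7171 B_seq=7217 B_ack=201
After event 3: A_seq=201 A_ack=7171 B_seq=7231 B_ack=201
After event 4: A_seq=284 A_ack=7171 B_seq=7231 B_ack=284
After event 5: A_seq=284 A_ack=7171 B_seq=7282 B_ack=284

284 7171 7282 284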